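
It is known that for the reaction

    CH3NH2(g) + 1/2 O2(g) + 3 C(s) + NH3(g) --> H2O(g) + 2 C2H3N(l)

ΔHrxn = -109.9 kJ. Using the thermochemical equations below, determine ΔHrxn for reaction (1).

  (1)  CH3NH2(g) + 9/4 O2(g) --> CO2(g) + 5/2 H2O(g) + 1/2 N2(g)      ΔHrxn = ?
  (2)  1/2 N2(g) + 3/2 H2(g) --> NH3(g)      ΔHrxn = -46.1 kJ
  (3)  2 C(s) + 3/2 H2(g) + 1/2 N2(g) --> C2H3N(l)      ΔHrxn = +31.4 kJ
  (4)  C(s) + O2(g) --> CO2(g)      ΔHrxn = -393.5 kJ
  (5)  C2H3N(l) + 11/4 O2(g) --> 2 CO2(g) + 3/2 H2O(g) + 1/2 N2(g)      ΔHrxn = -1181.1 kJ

(1) as written: contributes x
(2) reversed: +46.1 kJ
(3) as written: +31.4 kJ
(4) as written: -393.5 kJ
(5) reversed: +1181.1 kJ
-109.9 = (+46.1) + (+31.4) + (-393.5) + (+1181.1) + x
x = (-109.9 − (+865.1)) / (1) = -975.0 kJ

ΔHrxn = -975.0 kJ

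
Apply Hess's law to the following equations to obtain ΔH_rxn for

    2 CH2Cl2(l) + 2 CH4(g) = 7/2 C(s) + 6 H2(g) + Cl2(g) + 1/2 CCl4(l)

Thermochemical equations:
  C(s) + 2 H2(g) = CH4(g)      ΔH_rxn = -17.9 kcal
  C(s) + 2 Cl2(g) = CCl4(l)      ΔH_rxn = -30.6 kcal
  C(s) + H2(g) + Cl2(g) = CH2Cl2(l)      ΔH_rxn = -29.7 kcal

equation 1 reversed and × 2: (-2)·(-17.9) = +35.8 kcal
equation 2 × 1/2: (1/2)·(-30.6) = -15.3 kcal
equation 3 reversed and × 2: (-2)·(-29.7) = +59.4 kcal
By Hess's law, ΔH_rxn = (+35.8) + (-15.3) + (+59.4) = 79.9 kcal

ΔH_rxn = 79.9 kcal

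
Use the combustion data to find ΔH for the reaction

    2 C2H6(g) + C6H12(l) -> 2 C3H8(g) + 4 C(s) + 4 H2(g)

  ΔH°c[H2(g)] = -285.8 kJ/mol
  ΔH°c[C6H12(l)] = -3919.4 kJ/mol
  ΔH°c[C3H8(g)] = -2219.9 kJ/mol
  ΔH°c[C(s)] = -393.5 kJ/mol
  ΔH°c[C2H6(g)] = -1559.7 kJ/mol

ΔH = 118.2 kJ/mol

Using ΔH = Σ nΔHc°(reactants) − Σ nΔHc°(products):
= [2·(-1559.7) + 1·(-3919.4)] − [2·(-2219.9) + 4·(-393.5) + 4·(-285.8)]
= 118.2 kJ/mol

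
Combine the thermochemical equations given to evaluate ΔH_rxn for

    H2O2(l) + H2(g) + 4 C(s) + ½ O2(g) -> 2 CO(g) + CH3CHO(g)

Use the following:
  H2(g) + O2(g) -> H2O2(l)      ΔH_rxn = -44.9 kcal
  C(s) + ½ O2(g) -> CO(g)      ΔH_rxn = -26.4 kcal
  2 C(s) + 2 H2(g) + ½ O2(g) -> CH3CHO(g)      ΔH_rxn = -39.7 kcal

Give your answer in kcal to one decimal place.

ΔH_rxn = -47.6 kcal

equation 1 reversed: +44.9 kcal
equation 2 × 2: (2)·(-26.4) = -52.8 kcal
equation 3 as written: -39.7 kcal
ΔH_rxn = (-1)·(-44.9) + (2)·(-26.4) + (1)·(-39.7) = -47.6 kcal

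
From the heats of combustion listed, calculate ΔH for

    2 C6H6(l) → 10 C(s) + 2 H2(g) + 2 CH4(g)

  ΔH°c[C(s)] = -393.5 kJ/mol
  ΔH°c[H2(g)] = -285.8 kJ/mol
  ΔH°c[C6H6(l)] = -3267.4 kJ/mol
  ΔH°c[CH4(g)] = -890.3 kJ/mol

Using ΔH = Σ nΔHc°(reactants) − Σ nΔHc°(products):
= [2·(-3267.4)] − [10·(-393.5) + 2·(-285.8) + 2·(-890.3)]
= -247.6 kJ/mol

ΔH = -247.6 kJ/mol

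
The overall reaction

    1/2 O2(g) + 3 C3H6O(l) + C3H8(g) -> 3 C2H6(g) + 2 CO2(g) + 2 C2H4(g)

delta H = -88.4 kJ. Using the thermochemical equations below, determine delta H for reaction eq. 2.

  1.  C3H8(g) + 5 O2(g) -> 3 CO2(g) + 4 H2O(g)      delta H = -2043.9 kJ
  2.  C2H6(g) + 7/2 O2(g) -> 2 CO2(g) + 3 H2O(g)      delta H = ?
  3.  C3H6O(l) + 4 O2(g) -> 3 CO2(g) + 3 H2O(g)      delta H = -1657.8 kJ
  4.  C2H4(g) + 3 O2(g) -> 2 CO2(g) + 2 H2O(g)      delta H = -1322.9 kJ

eq. 1 as written: -2043.9 kJ
eq. 2 reversed and × 3: contributes −3·x
eq. 3 × 3: (3)·(-1657.8) = -4973.4 kJ
eq. 4 reversed and × 2: (-2)·(-1322.9) = +2645.8 kJ
-88.4 = (-2043.9) + (-4973.4) + (+2645.8) − 3·x
x = (-88.4 − (-4371.5)) / (-3) = -1427.7 kJ

delta H = -1427.7 kJ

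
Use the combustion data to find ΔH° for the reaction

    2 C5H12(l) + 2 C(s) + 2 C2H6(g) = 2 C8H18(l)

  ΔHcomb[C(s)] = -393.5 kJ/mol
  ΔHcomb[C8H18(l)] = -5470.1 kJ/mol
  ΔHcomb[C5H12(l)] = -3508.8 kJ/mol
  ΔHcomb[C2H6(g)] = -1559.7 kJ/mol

ΔH° = 16.2 kJ/mol

Using ΔH = Σ nΔHc°(reactants) − Σ nΔHc°(products):
= [2·(-3508.8) + 2·(-393.5) + 2·(-1559.7)] − [2·(-5470.1)]
= 16.2 kJ/mol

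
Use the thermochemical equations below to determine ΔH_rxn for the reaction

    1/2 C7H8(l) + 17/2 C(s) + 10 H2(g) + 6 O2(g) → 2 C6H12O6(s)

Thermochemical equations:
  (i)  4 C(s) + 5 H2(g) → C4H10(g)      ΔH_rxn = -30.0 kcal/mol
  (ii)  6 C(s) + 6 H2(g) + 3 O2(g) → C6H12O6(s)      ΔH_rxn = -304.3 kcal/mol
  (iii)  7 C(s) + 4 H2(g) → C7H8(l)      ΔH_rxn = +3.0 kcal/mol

ΔH_rxn = -610.1 kcal/mol

(i): not needed (C4H10(g) appears nowhere else).
(ii) × 2 (×2 to match 2 C6H12O6(s) in the target): (2)·(-304.3) = -608.6 kcal/mol
(iii) reversed and × 1/2 (reverse to put C7H8(l) on the reactant side; ×1/2 to match 1/2 C7H8(l) in the target): (-1/2)·(+3.0) = -1.5 kcal/mol
ΔH_rxn = (-608.6) + (-1.5) = -610.1 kcal/mol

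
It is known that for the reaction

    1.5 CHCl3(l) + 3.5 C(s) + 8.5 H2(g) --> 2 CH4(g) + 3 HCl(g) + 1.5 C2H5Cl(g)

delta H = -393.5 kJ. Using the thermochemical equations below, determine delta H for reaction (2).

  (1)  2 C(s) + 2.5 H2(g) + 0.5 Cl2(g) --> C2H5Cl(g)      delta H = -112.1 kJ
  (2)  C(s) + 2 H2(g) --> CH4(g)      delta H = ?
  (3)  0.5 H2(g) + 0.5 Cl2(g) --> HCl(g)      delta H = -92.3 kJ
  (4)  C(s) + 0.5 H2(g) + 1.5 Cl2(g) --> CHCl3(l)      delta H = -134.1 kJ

(1) × 3/2: (3/2)·(-112.1) = -168.15 kJ
(2) × 2: contributes 2·x
(3) × 3: (3)·(-92.3) = -276.9 kJ
(4) reversed and × 3/2: (-3/2)·(-134.1) = +201.15 kJ
-393.5 = (-168.15) + (-276.9) + (+201.15) + 2·x
x = (-393.5 − (-243.9)) / (2) = -74.8 kJ

delta H = -74.8 kJ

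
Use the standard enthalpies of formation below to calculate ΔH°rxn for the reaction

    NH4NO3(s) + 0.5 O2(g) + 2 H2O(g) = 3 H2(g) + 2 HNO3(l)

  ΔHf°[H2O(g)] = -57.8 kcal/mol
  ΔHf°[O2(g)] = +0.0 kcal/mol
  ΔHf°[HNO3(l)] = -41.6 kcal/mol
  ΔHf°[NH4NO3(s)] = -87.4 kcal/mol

ΔH°rxn = 119.8 kcal/mol

Products: 3·(+0.0) + 2·(-41.6) = -83.2
Reactants: 1·(-87.4) + 1/2·(+0.0) + 2·(-57.8) = -203.0
ΔH°rxn = (-83.2) − (-203.0) = 119.8 kcal/mol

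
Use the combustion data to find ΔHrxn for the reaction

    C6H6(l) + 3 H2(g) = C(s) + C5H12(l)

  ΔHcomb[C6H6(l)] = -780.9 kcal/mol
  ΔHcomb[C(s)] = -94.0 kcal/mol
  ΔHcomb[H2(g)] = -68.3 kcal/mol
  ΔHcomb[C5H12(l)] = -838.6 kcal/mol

Using ΔH = Σ nΔHc°(reactants) − Σ nΔHc°(products):
= [1·(-780.9) + 3·(-68.3)] − [1·(-94.0) + 1·(-838.6)]
= -53.2 kcal/mol

ΔHrxn = -53.2 kcal/mol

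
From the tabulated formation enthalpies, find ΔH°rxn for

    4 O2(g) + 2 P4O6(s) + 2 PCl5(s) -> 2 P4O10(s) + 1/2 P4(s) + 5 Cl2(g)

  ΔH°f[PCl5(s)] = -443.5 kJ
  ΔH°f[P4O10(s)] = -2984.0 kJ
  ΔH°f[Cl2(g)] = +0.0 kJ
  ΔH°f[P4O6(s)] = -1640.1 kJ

ΔH°rxn = -1800.8 kJ

ΔH°rxn = Σ nΔHf°(products) − Σ nΔHf°(reactants).
Products: 2·(-2984.0) + 1/2·(+0.0) + 5·(+0.0) = -5968.0
Reactants: 4·(+0.0) + 2·(-1640.1) + 2·(-443.5) = -4167.2
ΔH°rxn = (-5968.0) − (-4167.2) = -1800.8 kJ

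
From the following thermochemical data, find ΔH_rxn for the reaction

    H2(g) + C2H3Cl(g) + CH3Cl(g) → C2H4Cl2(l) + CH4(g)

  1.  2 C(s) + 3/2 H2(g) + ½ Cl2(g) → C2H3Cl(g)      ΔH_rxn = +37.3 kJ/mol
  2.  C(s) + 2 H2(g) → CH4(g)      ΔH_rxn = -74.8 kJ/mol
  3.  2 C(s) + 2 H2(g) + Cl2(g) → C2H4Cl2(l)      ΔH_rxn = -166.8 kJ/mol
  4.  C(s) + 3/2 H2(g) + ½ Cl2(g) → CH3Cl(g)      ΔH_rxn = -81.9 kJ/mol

ΔH_rxn = -197.0 kJ/mol

eq. 1 reversed (C2H3Cl(g) must end up as a reactant): -37.3 kJ/mol
eq. 2 as written (CH4(g) already on the product side): -74.8 kJ/mol
eq. 3 as written (C2H4Cl2(l) already on the product side): -166.8 kJ/mol
eq. 4 reversed (CH3Cl(g) must end up as a reactant): +81.9 kJ/mol
By Hess's law, ΔH_rxn = (-1)·(+37.3) + (1)·(-74.8) + (1)·(-166.8) + (-1)·(-81.9) = -197.0 kJ/mol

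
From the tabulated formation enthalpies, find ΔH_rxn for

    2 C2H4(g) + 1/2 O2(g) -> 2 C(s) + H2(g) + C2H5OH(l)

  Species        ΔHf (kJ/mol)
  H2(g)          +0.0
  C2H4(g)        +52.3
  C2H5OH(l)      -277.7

Products: 2·(+0.0) + 1·(+0.0) + 1·(-277.7) = -277.7
Reactants: 2·(+52.3) + 1/2·(+0.0) = +104.6
ΔH_rxn = (-277.7) − (+104.6) = -382.3 kJ/mol

ΔH_rxn = -382.3 kJ/mol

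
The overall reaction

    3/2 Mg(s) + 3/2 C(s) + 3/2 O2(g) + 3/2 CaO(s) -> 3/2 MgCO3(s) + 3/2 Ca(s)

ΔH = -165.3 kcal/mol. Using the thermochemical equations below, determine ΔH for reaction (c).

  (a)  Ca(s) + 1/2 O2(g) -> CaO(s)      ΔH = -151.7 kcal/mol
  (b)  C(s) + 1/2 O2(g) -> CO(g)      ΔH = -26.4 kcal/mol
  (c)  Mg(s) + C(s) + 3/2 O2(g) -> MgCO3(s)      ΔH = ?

(a) reversed and × 3/2: (-3/2)·(-151.7) = +227.55 kcal/mol
(b): not needed.
(c) × 3/2: contributes 3/2·x
-165.3 = (+227.55) + 3/2·x
x = (-165.3 − (+227.55)) / (3/2) = -261.9 kcal/mol

ΔH = -261.9 kcal/mol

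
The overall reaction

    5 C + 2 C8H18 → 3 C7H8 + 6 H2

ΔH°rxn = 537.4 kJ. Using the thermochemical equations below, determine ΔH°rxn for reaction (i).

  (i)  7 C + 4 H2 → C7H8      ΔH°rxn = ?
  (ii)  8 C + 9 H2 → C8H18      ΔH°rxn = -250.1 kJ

(i) × 3 (scale by 3 for the 3 C7H8): contributes 3·x
(ii) reversed and × 2 (C8H18 must end up as a reactant; ×2 to match 2 C8H18 in the target): (-2)·(-250.1) = +500.2 kJ
+537.4 = (+500.2) + 3·x
x = (+537.4 − (+500.2)) / (3) = 12.4 kJ

ΔH°rxn = 12.4 kJ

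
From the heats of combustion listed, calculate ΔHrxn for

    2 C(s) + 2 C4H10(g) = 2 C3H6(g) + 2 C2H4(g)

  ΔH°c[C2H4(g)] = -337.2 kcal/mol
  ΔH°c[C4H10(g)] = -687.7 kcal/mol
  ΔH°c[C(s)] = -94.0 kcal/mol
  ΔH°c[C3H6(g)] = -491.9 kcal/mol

ΔHrxn = 94.8 kcal/mol

Using ΔH = Σ nΔHc°(reactants) − Σ nΔHc°(products):
= [2·(-94.0) + 2·(-687.7)] − [2·(-491.9) + 2·(-337.2)]
= 94.8 kcal/mol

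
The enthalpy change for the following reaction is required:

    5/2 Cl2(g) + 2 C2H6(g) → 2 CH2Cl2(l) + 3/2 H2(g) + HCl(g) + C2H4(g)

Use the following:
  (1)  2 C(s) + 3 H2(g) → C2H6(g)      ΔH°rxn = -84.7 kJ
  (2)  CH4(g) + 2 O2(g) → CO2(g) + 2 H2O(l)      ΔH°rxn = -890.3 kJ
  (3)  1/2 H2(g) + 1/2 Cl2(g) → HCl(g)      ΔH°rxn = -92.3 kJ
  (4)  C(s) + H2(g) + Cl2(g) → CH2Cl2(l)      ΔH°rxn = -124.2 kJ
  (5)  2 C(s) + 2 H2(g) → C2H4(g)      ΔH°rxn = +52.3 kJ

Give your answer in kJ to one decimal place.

(1) reversed and × 2: (-2)·(-84.7) = +169.4 kJ
(2): not needed.
(3) as written: -92.3 kJ
(4) × 2: (2)·(-124.2) = -248.4 kJ
(5) as written: +52.3 kJ
ΔH°rxn = (+169.4) + (-92.3) + (-248.4) + (+52.3) = -119.0 kJ

ΔH°rxn = -119.0 kJ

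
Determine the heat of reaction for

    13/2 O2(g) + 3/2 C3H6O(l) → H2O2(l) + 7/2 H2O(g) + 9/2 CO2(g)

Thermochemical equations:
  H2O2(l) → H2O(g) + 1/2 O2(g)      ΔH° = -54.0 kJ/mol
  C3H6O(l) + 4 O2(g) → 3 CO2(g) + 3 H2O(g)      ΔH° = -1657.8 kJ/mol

equation 1 reversed: +54.0 kJ/mol
equation 2 × 3/2: (3/2)·(-1657.8) = -2486.7 kJ/mol
ΔH° = (-1)·(-54.0) + (3/2)·(-1657.8) = -2432.7 kJ/mol

ΔH° = -2432.7 kJ/mol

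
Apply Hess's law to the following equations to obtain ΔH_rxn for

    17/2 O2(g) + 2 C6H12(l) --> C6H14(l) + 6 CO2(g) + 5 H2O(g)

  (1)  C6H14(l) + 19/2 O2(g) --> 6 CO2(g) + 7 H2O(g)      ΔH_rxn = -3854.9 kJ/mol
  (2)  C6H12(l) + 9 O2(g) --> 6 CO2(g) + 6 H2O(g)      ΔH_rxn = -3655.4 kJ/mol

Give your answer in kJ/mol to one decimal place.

(1) reversed (reverse to put C6H14(l) on the product side): +3854.9 kJ/mol
(2) × 2 (×2 to match 2 C6H12(l) in the target): (2)·(-3655.4) = -7310.8 kJ/mol
ΔH_rxn = (-1)·(-3854.9) + (2)·(-3655.4) = -3455.9 kJ/mol

ΔH_rxn = -3455.9 kJ/mol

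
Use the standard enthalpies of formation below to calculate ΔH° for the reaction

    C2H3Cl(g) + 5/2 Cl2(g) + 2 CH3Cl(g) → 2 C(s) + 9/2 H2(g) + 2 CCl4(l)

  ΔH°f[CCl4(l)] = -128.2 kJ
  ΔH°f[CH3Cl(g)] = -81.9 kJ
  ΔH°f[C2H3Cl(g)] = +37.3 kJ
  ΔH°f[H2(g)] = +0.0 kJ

ΔH° = -129.9 kJ

ΔH°rxn = Σ nΔHf°(products) − Σ nΔHf°(reactants).
Products: 2·(+0.0) + 9/2·(+0.0) + 2·(-128.2) = -256.4
Reactants: 1·(+37.3) + 5/2·(+0.0) + 2·(-81.9) = -126.5
ΔH° = (-256.4) − (-126.5) = -129.9 kJ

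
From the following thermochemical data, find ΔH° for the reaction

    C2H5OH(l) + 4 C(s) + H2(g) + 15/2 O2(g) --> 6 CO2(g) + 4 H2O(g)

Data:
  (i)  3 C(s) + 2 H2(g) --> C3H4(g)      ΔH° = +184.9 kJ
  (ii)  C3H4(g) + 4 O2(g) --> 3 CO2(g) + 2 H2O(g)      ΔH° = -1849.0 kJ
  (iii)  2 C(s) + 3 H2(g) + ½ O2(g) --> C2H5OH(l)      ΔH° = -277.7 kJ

(i) × 2: (2)·(+184.9) = +369.8 kJ
(ii) × 2 (scale by 2 for the 6 CO2(g)): (2)·(-1849.0) = -3698.0 kJ
(iii) reversed (C2H5OH(l) must end up as a reactant): +277.7 kJ
ΔH° = (2)·(+184.9) + (2)·(-1849.0) + (-1)·(-277.7) = -3050.5 kJ

ΔH° = -3050.5 kJ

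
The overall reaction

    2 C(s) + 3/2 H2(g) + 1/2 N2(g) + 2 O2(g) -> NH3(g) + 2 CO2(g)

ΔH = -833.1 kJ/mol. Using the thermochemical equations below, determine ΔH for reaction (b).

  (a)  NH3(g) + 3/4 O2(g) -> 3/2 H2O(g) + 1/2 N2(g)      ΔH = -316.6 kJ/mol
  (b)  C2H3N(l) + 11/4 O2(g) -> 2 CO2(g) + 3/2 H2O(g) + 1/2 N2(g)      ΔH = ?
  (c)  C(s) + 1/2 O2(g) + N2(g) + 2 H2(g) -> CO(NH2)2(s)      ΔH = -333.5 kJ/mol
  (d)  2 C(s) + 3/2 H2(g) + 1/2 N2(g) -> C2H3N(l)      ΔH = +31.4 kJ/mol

(a) reversed: +316.6 kJ/mol
(b) as written: contributes x
(c): not needed.
(d) as written: +31.4 kJ/mol
-833.1 = (+316.6) + (+31.4) + x
x = (-833.1 − (+348.0)) / (1) = -1181.1 kJ/mol

ΔH = -1181.1 kJ/mol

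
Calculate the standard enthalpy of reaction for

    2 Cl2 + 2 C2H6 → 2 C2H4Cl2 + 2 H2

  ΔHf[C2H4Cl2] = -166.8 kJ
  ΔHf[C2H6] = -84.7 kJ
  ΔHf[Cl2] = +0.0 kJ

ΔH° = -164.2 kJ

Products: 2·(-166.8) + 2·(+0.0) = -333.6
Reactants: 2·(+0.0) + 2·(-84.7) = -169.4
ΔH° = (-333.6) − (-169.4) = -164.2 kJ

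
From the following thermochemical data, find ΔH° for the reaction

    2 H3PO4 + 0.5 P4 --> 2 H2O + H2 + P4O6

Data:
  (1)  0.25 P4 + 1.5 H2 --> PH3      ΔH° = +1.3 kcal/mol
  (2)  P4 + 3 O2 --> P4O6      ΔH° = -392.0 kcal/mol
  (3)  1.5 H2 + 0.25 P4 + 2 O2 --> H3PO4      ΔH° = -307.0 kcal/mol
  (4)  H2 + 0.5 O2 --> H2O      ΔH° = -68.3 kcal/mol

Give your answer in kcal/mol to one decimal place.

ΔH° = 85.4 kcal/mol

(1): not needed (PH3 appears nowhere else).
(2) as written (P4O6 already on the product side): -392.0 kcal/mol
(3) reversed and × 2 (H3PO4 must end up as a reactant; scale by 2 for the 2 H3PO4): (-2)·(-307.0) = +614.0 kcal/mol
(4) × 2 (×2 to match 2 H2O in the target): (2)·(-68.3) = -136.6 kcal/mol
ΔH° = (1)·(-392.0) + (-2)·(-307.0) + (2)·(-68.3) = 85.4 kcal/mol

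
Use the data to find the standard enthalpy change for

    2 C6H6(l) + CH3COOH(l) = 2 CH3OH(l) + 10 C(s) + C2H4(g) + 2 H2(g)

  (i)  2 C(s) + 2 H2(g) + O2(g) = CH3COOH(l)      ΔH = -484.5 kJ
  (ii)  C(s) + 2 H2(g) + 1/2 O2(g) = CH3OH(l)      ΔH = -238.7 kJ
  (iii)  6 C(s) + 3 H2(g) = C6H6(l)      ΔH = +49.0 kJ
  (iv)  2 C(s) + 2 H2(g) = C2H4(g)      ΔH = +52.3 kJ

ΔH = -38.6 kJ

(i) reversed: +484.5 kJ
(ii) × 2: (2)·(-238.7) = -477.4 kJ
(iii) reversed and × 2: (-2)·(+49.0) = -98.0 kJ
(iv) as written: +52.3 kJ
ΔH = (-1)·(-484.5) + (2)·(-238.7) + (-2)·(+49.0) + (1)·(+52.3) = -38.6 kJ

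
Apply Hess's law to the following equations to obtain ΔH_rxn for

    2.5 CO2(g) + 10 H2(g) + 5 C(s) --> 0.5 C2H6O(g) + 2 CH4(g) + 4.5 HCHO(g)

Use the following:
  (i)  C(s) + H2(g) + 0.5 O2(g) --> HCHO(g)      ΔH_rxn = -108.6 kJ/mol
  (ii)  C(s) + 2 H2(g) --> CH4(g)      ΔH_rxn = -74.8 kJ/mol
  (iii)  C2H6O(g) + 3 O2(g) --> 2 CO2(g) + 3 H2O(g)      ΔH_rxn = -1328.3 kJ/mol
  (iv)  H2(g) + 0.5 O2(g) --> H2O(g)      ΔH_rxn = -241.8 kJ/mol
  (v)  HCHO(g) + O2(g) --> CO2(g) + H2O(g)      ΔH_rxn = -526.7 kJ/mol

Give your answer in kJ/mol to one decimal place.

(i) × 3: (3)·(-108.6) = -325.8 kJ/mol
(ii) × 2 (×2 to match 2 CH4(g) in the target): (2)·(-74.8) = -149.6 kJ/mol
(iii) reversed and × 1/2 (C2H6O(g) must end up as a product; ×1/2 to match 1/2 C2H6O(g) in the target): (-1/2)·(-1328.3) = +664.15 kJ/mol
(iv) × 3: (3)·(-241.8) = -725.4 kJ/mol
(v) reversed and × 3/2: (-3/2)·(-526.7) = +790.05 kJ/mol
Summing the manipulated equations, ΔH_rxn = (-325.8) + (-149.6) + (+664.15) + (-725.4) + (+790.05) = 253.4 kJ/mol

ΔH_rxn = 253.4 kJ/mol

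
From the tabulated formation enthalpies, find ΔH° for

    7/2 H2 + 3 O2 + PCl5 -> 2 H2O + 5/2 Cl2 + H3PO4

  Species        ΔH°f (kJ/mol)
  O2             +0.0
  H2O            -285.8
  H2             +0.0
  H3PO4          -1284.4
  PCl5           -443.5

ΔH° = -1412.5 kJ/mol

Products: 2·(-285.8) + 5/2·(+0.0) + 1·(-1284.4) = -1856.0
Reactants: 7/2·(+0.0) + 3·(+0.0) + 1·(-443.5) = -443.5
ΔH° = (-1856.0) − (-443.5) = -1412.5 kJ/mol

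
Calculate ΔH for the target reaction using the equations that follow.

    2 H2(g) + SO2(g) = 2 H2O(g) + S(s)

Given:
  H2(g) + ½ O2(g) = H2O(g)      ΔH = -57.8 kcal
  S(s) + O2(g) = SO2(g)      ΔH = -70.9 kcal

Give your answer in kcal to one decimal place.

equation 1 × 2 (×2 to match 2 H2O(g) in the target): (2)·(-57.8) = -115.6 kcal
equation 2 reversed (SO2(g) must end up as a reactant): +70.9 kcal
Combining the equations, ΔH = (2)·(-57.8) + (-1)·(-70.9) = -44.7 kcal

ΔH = -44.7 kcal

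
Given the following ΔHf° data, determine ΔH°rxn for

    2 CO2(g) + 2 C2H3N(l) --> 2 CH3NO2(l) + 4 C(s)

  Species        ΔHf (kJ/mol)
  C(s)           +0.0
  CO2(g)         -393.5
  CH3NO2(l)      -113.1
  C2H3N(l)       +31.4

ΔH°rxn = 498.0 kJ/mol

ΔH°rxn = Σ nΔHf°(products) − Σ nΔHf°(reactants).
Products: 2·(-113.1) + 4·(+0.0) = -226.2
Reactants: 2·(-393.5) + 2·(+31.4) = -724.2
ΔH°rxn = (-226.2) − (-724.2) = 498.0 kJ/mol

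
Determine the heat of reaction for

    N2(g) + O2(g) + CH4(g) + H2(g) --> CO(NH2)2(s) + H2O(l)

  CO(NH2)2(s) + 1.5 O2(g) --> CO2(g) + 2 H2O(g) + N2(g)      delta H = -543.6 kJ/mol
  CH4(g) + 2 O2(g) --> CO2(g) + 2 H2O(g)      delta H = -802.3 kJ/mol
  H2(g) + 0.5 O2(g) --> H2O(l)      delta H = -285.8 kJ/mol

delta H = -544.5 kJ/mol

equation 1 reversed (reverse to put CO(NH2)2(s) on the product side): +543.6 kJ/mol
equation 2 as written (CH4(g) already on the reactant side): -802.3 kJ/mol
equation 3 as written (H2O(l) already on the product side): -285.8 kJ/mol
delta H = (+543.6) + (-802.3) + (-285.8) = -544.5 kJ/mol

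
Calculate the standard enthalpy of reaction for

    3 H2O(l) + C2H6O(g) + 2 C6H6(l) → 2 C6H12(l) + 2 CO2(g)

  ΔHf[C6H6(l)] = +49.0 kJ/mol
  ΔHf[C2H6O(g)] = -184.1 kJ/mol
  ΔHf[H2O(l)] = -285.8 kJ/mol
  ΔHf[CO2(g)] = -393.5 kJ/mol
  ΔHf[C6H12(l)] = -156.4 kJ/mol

ΔH°rxn = -156.3 kJ/mol

Products: 2·(-156.4) + 2·(-393.5) = -1099.8
Reactants: 3·(-285.8) + 1·(-184.1) + 2·(+49.0) = -943.5
ΔH°rxn = (-1099.8) − (-943.5) = -156.3 kJ/mol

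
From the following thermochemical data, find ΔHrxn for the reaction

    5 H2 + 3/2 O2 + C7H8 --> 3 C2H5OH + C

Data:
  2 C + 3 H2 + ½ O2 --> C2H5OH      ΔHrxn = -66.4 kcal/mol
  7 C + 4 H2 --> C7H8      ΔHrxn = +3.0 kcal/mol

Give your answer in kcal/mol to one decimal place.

ΔHrxn = -202.2 kcal/mol

equation 1 × 3: (3)·(-66.4) = -199.2 kcal/mol
equation 2 reversed: -3.0 kcal/mol
ΔHrxn = (-199.2) + (-3.0) = -202.2 kcal/mol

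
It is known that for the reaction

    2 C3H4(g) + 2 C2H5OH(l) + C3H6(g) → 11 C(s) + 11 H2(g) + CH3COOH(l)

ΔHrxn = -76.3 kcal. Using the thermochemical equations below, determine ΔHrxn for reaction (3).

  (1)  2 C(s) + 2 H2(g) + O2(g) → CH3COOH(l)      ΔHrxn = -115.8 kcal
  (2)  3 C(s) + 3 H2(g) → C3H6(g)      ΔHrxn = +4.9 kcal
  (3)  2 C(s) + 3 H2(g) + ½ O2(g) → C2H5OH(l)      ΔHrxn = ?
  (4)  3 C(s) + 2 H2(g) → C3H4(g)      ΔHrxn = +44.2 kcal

(1) as written: -115.8 kcal
(2) reversed: -4.9 kcal
(3) reversed and × 2: contributes −2·x
(4) reversed and × 2: (-2)·(+44.2) = -88.4 kcal
-76.3 = (-115.8) + (-4.9) + (-88.4) − 2·x
x = (-76.3 − (-209.1)) / (-2) = -66.4 kcal

ΔHrxn = -66.4 kcal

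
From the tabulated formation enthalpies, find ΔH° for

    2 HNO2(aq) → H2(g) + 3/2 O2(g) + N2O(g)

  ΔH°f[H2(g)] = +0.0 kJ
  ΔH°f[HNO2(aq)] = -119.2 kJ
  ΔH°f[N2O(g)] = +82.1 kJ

Products: 1·(+0.0) + 3/2·(+0.0) + 1·(+82.1) = +82.1
Reactants: 2·(-119.2) = -238.4
ΔH° = (+82.1) − (-238.4) = 320.5 kJ

ΔH° = 320.5 kJ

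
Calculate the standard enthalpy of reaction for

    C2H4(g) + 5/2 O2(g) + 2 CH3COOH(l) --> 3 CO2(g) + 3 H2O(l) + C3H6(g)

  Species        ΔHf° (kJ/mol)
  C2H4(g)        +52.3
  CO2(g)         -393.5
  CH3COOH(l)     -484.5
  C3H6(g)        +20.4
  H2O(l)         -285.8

Products: 3·(-393.5) + 3·(-285.8) + 1·(+20.4) = -2017.5
Reactants: 1·(+52.3) + 5/2·(+0.0) + 2·(-484.5) = -916.7
ΔH° = (-2017.5) − (-916.7) = -1100.8 kJ/mol

ΔH° = -1100.8 kJ/mol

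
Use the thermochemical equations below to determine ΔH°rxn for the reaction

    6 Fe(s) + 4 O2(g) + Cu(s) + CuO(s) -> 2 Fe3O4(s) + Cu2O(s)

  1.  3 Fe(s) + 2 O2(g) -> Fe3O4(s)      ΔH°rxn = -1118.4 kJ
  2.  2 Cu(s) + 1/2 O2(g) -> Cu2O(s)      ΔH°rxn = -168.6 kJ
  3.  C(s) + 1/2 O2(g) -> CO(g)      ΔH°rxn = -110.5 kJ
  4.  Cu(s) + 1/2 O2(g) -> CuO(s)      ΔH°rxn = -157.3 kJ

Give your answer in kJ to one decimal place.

ΔH°rxn = -2248.1 kJ

eq. 1 × 2 (×2 to match 2 Fe3O4(s) in the target): (2)·(-1118.4) = -2236.8 kJ
eq. 2 as written (Cu2O(s) already on the product side): -168.6 kJ
eq. 3: not needed (CO(g) appears nowhere else).
eq. 4 reversed (CuO(s) must end up as a reactant): +157.3 kJ
ΔH°rxn = (-2236.8) + (-168.6) + (+157.3) = -2248.1 kJ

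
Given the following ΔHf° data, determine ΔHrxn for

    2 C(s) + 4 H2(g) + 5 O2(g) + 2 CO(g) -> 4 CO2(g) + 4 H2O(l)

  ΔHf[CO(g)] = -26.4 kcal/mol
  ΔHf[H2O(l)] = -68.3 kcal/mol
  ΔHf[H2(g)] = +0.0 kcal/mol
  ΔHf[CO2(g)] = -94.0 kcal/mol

Products: 4·(-94.0) + 4·(-68.3) = -649.2
Reactants: 2·(+0.0) + 4·(+0.0) + 5·(+0.0) + 2·(-26.4) = -52.8
ΔHrxn = (-649.2) − (-52.8) = -596.4 kcal/mol

ΔHrxn = -596.4 kcal/mol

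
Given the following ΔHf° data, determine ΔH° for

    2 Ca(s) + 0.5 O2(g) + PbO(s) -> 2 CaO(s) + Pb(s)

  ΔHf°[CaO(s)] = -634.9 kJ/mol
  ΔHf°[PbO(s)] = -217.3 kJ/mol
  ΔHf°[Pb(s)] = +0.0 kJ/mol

Products: 2·(-634.9) + 1·(+0.0) = -1269.8
Reactants: 2·(+0.0) + 1/2·(+0.0) + 1·(-217.3) = -217.3
ΔH° = (-1269.8) − (-217.3) = -1052.5 kJ/mol

ΔH° = -1052.5 kJ/mol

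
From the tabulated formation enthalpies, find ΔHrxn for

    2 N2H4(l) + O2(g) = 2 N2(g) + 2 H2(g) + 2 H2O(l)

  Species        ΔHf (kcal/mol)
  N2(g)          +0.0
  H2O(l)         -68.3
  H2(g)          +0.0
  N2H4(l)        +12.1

ΔHrxn = -160.8 kcal/mol

Products: 2·(+0.0) + 2·(+0.0) + 2·(-68.3) = -136.6
Reactants: 2·(+12.1) + 1·(+0.0) = +24.2
ΔHrxn = (-136.6) − (+24.2) = -160.8 kcal/mol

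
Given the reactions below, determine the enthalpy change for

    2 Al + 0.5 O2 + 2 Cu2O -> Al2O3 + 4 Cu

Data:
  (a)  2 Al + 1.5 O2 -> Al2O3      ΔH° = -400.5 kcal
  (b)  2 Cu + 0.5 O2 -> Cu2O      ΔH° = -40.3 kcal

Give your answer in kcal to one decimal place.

(a) as written (Al2O3 already on the product side): -400.5 kcal
(b) reversed and × 2 (Cu2O must end up as a reactant; scale by 2 for the 2 Cu2O): (-2)·(-40.3) = +80.6 kcal
Since enthalpy is a state function, ΔH° = (1)·(-400.5) + (-2)·(-40.3) = -319.9 kcal

ΔH° = -319.9 kcal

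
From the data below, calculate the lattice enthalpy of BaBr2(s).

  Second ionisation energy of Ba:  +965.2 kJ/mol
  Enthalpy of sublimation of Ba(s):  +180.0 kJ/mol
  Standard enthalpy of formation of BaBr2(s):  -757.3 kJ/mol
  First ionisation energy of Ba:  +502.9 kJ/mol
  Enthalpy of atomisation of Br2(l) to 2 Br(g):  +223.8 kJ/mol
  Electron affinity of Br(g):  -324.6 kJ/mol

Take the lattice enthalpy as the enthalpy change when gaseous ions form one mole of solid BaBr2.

U = -1980.0 kJ/mol

ΔHf° = 1·ΔHsub + 1·(ΣIE) + 1·D(Br2) + 2·EA + U
-757.3 = 1·(+180.0) + 1·(+1468.1) + 1·(+223.8) + 2·(-324.6) + U
U = -757.3 − (+1222.7) = -1980.0 kJ/mol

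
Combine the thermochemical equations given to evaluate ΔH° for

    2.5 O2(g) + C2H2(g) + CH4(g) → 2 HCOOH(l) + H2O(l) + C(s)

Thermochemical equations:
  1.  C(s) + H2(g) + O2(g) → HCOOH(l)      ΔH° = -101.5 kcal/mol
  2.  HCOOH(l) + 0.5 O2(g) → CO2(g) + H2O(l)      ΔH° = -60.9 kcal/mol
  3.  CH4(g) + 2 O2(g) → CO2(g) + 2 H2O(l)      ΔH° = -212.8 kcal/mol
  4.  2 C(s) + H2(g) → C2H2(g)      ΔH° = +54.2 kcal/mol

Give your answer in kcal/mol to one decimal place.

ΔH° = -307.6 kcal/mol

eq. 1 as written: -101.5 kcal/mol
eq. 2 reversed: +60.9 kcal/mol
eq. 3 as written (CH4(g) already on the reactant side): -212.8 kcal/mol
eq. 4 reversed (reverse to put C2H2(g) on the reactant side): -54.2 kcal/mol
ΔH° = (1)·(-101.5) + (-1)·(-60.9) + (1)·(-212.8) + (-1)·(+54.2) = -307.6 kcal/mol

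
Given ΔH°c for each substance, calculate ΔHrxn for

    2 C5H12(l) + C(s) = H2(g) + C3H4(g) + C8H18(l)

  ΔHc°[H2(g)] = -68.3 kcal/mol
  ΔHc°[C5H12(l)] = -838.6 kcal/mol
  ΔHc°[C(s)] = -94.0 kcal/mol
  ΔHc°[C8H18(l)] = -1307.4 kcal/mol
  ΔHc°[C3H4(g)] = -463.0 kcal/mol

Using ΔH = Σ nΔHc°(reactants) − Σ nΔHc°(products):
= [2·(-838.6) + 1·(-94.0)] − [1·(-68.3) + 1·(-463.0) + 1·(-1307.4)]
= 67.5 kcal/mol

ΔHrxn = 67.5 kcal/mol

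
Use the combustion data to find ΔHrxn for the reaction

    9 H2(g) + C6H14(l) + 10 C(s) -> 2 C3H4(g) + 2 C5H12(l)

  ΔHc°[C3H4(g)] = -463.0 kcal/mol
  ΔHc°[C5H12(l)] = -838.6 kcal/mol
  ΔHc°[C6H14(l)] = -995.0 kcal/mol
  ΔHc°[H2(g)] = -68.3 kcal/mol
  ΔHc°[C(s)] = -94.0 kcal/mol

With combustion enthalpies, reactants minus products:
= [9·(-68.3) + 1·(-995.0) + 10·(-94.0)] − [2·(-463.0) + 2·(-838.6)]
= 53.5 kcal/mol

ΔHrxn = 53.5 kcal/mol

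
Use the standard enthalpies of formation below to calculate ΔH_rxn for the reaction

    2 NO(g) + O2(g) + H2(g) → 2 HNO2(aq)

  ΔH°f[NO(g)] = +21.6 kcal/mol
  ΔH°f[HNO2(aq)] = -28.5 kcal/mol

ΔH°rxn = Σ nΔHf°(products) − Σ nΔHf°(reactants).
Products: 2·(-28.5) = -57.0
Reactants: 2·(+21.6) + 1·(+0.0) + 1·(+0.0) = +43.2
ΔH_rxn = (-57.0) − (+43.2) = -100.2 kcal/mol

ΔH_rxn = -100.2 kcal/mol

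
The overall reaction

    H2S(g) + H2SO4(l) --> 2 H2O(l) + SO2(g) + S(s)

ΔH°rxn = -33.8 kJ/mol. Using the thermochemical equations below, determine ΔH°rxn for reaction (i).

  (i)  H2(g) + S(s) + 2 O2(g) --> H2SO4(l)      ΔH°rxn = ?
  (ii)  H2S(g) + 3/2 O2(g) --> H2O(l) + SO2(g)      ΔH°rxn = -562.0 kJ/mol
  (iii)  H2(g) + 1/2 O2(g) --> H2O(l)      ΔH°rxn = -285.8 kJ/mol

(i) reversed: contributes −x
(ii) as written: -562.0 kJ/mol
(iii) as written: -285.8 kJ/mol
-33.8 = (-562.0) + (-285.8) − x
x = (-33.8 − (-847.8)) / (-1) = -814.0 kJ/mol

ΔH°rxn = -814.0 kJ/mol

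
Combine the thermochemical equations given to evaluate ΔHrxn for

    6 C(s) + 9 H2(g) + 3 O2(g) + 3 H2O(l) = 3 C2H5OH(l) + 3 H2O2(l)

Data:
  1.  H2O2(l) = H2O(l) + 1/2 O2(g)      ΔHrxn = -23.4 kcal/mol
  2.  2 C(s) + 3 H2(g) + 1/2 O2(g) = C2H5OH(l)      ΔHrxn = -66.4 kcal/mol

eq. 1 reversed and × 3 (H2O2(l) must end up as a product; ×3 to match 3 H2O2(l) in the target): (-3)·(-23.4) = +70.2 kcal/mol
eq. 2 × 3 (×3 to match 3 C2H5OH(l) in the target): (3)·(-66.4) = -199.2 kcal/mol
By Hess's law, ΔHrxn = (-3)·(-23.4) + (3)·(-66.4) = -129.0 kcal/mol

ΔHrxn = -129.0 kcal/mol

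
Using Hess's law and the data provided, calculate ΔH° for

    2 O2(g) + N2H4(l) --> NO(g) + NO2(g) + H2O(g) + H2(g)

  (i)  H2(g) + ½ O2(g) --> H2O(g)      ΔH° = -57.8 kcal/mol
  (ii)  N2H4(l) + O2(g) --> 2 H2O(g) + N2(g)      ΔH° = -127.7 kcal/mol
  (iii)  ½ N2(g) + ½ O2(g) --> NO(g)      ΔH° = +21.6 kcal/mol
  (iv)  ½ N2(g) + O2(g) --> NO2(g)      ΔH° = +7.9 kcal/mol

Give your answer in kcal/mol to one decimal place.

(i) reversed (H2(g) must end up as a product): +57.8 kcal/mol
(ii) as written (N2H4(l) already on the reactant side): -127.7 kcal/mol
(iii) as written (NO(g) already on the product side): +21.6 kcal/mol
(iv) as written (NO2(g) already on the product side): +7.9 kcal/mol
ΔH° = (-1)·(-57.8) + (1)·(-127.7) + (1)·(+21.6) + (1)·(+7.9) = -40.4 kcal/mol

ΔH° = -40.4 kcal/mol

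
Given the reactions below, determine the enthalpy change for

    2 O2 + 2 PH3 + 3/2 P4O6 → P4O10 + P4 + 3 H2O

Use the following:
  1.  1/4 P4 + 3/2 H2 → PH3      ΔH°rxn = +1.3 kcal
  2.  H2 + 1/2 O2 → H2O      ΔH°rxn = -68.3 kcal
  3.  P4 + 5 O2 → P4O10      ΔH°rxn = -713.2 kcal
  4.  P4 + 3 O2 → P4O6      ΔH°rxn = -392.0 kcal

eq. 1 reversed and × 2 (reverse to put PH3 on the reactant side; scale by 2 for the 2 PH3): (-2)·(+1.3) = -2.6 kcal
eq. 2 × 3 (×3 to match 3 H2O in the target): (3)·(-68.3) = -204.9 kcal
eq. 3 as written (P4O10 already on the product side): -713.2 kcal
eq. 4 reversed and × 3/2 (reverse to put P4O6 on the reactant side; scale by 3/2 for the 3/2 P4O6): (-3/2)·(-392.0) = +588.0 kcal
ΔH°rxn = (-2.6) + (-204.9) + (-713.2) + (+588.0) = -332.7 kcal

ΔH°rxn = -332.7 kcal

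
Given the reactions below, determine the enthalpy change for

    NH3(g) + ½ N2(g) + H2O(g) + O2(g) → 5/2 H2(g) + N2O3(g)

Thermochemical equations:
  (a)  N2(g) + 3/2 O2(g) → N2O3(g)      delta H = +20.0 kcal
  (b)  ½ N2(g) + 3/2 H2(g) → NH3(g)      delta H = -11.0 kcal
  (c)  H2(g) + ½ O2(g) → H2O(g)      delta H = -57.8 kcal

(a) as written (N2O3(g) already on the product side): +20.0 kcal
(b) reversed (NH3(g) must end up as a reactant): +11.0 kcal
(c) reversed (reverse to put H2O(g) on the reactant side): +57.8 kcal
delta H = (+20.0) + (+11.0) + (+57.8) = 88.8 kcal

delta H = 88.8 kcal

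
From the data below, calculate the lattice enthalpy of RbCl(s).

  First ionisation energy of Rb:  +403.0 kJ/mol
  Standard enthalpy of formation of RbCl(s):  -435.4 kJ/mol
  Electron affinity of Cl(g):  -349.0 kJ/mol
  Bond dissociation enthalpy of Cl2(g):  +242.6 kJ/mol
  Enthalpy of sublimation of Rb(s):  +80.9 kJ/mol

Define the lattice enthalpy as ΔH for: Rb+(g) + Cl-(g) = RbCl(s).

U = -691.6 kJ/mol

ΔHf° = 1·ΔHsub + 1·(ΣIE) + 1/2·D(Cl2) + 1·EA + U
-435.4 = 1·(+80.9) + 1·(+403.0) + 1/2·(+242.6) + 1·(-349.0) + U
U = -435.4 − (+256.2) = -691.6 kJ/mol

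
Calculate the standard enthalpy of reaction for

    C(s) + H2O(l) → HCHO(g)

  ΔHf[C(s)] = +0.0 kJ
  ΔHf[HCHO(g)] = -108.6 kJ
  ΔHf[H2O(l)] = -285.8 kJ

ΔHrxn = 177.2 kJ

Products: 1·(-108.6) = -108.6
Reactants: 1·(+0.0) + 1·(-285.8) = -285.8
ΔHrxn = (-108.6) − (-285.8) = 177.2 kJ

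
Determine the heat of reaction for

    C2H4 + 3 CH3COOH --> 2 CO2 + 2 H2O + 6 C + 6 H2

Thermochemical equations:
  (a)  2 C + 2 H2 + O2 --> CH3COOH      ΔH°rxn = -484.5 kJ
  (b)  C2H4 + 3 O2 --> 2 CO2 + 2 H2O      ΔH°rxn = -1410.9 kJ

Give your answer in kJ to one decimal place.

ΔH°rxn = 42.6 kJ

(a) reversed and × 3 (reverse to put CH3COOH on the reactant side; ×3 to match 3 CH3COOH in the target): (-3)·(-484.5) = +1453.5 kJ
(b) as written (C2H4 already on the reactant side): -1410.9 kJ
Since enthalpy is a state function, ΔH°rxn = (-3)·(-484.5) + (1)·(-1410.9) = 42.6 kJ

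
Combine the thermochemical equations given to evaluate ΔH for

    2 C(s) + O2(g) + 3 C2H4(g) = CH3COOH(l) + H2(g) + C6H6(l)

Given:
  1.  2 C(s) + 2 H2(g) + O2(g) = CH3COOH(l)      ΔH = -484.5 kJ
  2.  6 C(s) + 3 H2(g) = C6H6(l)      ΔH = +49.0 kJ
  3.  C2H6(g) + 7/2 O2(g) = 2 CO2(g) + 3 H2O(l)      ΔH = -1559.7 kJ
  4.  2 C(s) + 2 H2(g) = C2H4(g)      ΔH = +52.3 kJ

ΔH = -592.4 kJ

eq. 1 as written: -484.5 kJ
eq. 2 as written: +49.0 kJ
eq. 3: not needed.
eq. 4 reversed and × 3: (-3)·(+52.3) = -156.9 kJ
ΔH = (1)·(-484.5) + (1)·(+49.0) + (-3)·(+52.3) = -592.4 kJ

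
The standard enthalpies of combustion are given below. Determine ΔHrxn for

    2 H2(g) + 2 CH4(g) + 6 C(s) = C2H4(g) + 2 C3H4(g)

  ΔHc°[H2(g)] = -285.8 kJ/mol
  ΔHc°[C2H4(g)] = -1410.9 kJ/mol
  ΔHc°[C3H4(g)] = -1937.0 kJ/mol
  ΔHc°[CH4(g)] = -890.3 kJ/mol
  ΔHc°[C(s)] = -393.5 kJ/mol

Using ΔH = Σ nΔHc°(reactants) − Σ nΔHc°(products):
= [2·(-285.8) + 2·(-890.3) + 6·(-393.5)] − [1·(-1410.9) + 2·(-1937.0)]
= 571.7 kJ/mol

ΔHrxn = 571.7 kJ/mol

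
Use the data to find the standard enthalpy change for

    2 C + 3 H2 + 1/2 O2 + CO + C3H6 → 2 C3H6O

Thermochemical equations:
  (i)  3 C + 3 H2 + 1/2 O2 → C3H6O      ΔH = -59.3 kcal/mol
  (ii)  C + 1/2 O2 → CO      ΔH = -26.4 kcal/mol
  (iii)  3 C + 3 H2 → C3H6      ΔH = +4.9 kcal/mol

(i) × 2: (2)·(-59.3) = -118.6 kcal/mol
(ii) reversed: +26.4 kcal/mol
(iii) reversed: -4.9 kcal/mol
By Hess's law, ΔH = (-118.6) + (+26.4) + (-4.9) = -97.1 kcal/mol

ΔH = -97.1 kcal/mol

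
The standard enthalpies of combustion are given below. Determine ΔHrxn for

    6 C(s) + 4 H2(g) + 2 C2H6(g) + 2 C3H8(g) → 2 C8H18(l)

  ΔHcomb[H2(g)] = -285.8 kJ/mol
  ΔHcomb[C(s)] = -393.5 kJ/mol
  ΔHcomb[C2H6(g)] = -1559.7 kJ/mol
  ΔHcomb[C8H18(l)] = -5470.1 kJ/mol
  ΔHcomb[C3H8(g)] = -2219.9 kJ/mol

ΔHrxn = -123.2 kJ/mol

Using ΔH = Σ nΔHc°(reactants) − Σ nΔHc°(products):
= [6·(-393.5) + 4·(-285.8) + 2·(-1559.7) + 2·(-2219.9)] − [2·(-5470.1)]
= -123.2 kJ/mol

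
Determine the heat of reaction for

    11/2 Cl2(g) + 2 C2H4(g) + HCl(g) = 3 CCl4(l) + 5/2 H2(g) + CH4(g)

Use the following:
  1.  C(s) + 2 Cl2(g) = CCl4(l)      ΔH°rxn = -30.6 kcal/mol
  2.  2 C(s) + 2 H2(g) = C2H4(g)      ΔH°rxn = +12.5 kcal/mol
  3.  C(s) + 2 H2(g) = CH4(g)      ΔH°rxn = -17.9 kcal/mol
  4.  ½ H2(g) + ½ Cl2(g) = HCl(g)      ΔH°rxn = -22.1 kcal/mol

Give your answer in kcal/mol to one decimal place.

ΔH°rxn = -112.6 kcal/mol

eq. 1 × 3: (3)·(-30.6) = -91.8 kcal/mol
eq. 2 reversed and × 2: (-2)·(+12.5) = -25.0 kcal/mol
eq. 3 as written: -17.9 kcal/mol
eq. 4 reversed: +22.1 kcal/mol
By Hess's law, ΔH°rxn = (3)·(-30.6) + (-2)·(+12.5) + (1)·(-17.9) + (-1)·(-22.1) = -112.6 kcal/mol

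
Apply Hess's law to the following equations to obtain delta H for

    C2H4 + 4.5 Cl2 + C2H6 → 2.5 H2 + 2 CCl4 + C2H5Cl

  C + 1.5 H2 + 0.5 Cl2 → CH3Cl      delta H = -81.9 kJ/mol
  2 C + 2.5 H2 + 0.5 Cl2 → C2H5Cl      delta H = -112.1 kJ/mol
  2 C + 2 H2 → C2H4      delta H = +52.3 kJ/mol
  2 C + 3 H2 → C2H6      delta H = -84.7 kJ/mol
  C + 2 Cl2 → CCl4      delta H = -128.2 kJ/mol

equation 1: not needed.
equation 2 as written: -112.1 kJ/mol
equation 3 reversed: -52.3 kJ/mol
equation 4 reversed: +84.7 kJ/mol
equation 5 × 2: (2)·(-128.2) = -256.4 kJ/mol
By Hess's law, delta H = (-112.1) + (-52.3) + (+84.7) + (-256.4) = -336.1 kJ/mol

delta H = -336.1 kJ/mol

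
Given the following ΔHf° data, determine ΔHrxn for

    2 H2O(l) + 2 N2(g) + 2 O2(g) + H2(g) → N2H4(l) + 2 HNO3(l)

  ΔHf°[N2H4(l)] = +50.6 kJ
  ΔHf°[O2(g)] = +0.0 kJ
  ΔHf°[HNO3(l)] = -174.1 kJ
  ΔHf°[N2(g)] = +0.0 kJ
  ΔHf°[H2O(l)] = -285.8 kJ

ΔHrxn = 274.0 kJ

ΔH°rxn = Σ nΔHf°(products) − Σ nΔHf°(reactants).
Products: 1·(+50.6) + 2·(-174.1) = -297.6
Reactants: 2·(-285.8) + 2·(+0.0) + 2·(+0.0) + 1·(+0.0) = -571.6
ΔHrxn = (-297.6) − (-571.6) = 274.0 kJ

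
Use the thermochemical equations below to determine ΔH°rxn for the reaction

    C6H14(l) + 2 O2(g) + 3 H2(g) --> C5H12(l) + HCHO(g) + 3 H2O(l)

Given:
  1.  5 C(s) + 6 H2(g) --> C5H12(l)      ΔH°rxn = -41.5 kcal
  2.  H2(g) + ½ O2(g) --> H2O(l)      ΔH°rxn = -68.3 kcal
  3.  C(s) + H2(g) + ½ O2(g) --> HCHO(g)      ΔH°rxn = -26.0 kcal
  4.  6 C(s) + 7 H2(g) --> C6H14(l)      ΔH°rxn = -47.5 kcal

eq. 1 as written (C5H12(l) already on the product side): -41.5 kcal
eq. 2 × 3 (scale by 3 for the 3 H2O(l)): (3)·(-68.3) = -204.9 kcal
eq. 3 as written (HCHO(g) already on the product side): -26.0 kcal
eq. 4 reversed (C6H14(l) must end up as a reactant): +47.5 kcal
Since enthalpy is a state function, ΔH°rxn = (-41.5) + (-204.9) + (-26.0) + (+47.5) = -224.9 kcal

ΔH°rxn = -224.9 kcal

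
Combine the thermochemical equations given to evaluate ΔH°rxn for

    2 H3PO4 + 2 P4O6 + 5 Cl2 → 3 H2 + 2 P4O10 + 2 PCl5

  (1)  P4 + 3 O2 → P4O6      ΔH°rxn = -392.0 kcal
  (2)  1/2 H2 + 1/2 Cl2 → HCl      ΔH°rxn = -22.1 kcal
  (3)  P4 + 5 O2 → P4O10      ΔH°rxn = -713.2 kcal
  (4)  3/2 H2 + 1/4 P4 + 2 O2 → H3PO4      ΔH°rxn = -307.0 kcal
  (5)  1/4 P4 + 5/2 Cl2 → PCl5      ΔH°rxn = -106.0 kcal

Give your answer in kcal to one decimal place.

ΔH°rxn = -240.4 kcal

(1) reversed and × 2: (-2)·(-392.0) = +784.0 kcal
(2): not needed.
(3) × 2: (2)·(-713.2) = -1426.4 kcal
(4) reversed and × 2: (-2)·(-307.0) = +614.0 kcal
(5) × 2: (2)·(-106.0) = -212.0 kcal
ΔH°rxn = (-2)·(-392.0) + (2)·(-713.2) + (-2)·(-307.0) + (2)·(-106.0) = -240.4 kcal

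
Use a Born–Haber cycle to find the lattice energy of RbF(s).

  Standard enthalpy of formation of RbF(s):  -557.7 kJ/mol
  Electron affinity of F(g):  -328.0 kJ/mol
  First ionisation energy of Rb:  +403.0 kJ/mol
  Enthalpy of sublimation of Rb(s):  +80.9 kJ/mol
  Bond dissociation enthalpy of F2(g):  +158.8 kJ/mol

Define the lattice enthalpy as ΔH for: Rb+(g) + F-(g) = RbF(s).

U = -793.0 kJ/mol

ΔHf° = 1·ΔHsub + 1·(ΣIE) + 1/2·D(F2) + 1·EA + U
-557.7 = 1·(+80.9) + 1·(+403.0) + 1/2·(+158.8) + 1·(-328.0) + U
U = -557.7 − (+235.3) = -793.0 kJ/mol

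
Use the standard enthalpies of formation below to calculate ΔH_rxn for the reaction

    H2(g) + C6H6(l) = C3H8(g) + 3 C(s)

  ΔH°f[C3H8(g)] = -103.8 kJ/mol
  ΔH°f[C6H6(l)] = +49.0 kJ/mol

ΔH_rxn = -152.8 kJ/mol

Products: 1·(-103.8) + 3·(+0.0) = -103.8
Reactants: 1·(+0.0) + 1·(+49.0) = +49.0
ΔH_rxn = (-103.8) − (+49.0) = -152.8 kJ/mol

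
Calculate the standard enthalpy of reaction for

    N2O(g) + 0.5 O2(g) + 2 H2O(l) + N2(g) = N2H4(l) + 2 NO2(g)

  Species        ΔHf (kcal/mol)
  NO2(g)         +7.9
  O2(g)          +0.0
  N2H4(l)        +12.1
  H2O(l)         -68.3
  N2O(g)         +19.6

ΔH°rxn = Σ nΔHf°(products) − Σ nΔHf°(reactants).
Products: 1·(+12.1) + 2·(+7.9) = +27.9
Reactants: 1·(+19.6) + 1/2·(+0.0) + 2·(-68.3) + 1·(+0.0) = -117.0
ΔH° = (+27.9) − (-117.0) = 144.9 kcal/mol

ΔH° = 144.9 kcal/mol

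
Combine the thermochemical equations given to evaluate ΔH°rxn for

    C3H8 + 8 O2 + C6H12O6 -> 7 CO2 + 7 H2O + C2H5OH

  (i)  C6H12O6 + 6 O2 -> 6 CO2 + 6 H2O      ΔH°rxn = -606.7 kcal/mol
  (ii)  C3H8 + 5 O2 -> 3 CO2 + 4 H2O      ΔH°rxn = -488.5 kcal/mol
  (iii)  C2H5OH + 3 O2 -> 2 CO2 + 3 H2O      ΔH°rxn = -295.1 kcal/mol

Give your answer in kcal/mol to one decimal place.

ΔH°rxn = -800.1 kcal/mol

(i) as written (C6H12O6 already on the reactant side): -606.7 kcal/mol
(ii) as written (C3H8 already on the reactant side): -488.5 kcal/mol
(iii) reversed (C2H5OH must end up as a product): +295.1 kcal/mol
By Hess's law, ΔH°rxn = (-606.7) + (-488.5) + (+295.1) = -800.1 kcal/mol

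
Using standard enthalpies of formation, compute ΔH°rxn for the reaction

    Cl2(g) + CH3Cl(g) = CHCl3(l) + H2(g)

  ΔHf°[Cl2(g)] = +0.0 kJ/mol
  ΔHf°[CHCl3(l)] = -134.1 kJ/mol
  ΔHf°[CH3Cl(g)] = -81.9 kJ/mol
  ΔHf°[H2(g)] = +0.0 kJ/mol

Products: 1·(-134.1) + 1·(+0.0) = -134.1
Reactants: 1·(+0.0) + 1·(-81.9) = -81.9
ΔH°rxn = (-134.1) − (-81.9) = -52.2 kJ/mol

ΔH°rxn = -52.2 kJ/mol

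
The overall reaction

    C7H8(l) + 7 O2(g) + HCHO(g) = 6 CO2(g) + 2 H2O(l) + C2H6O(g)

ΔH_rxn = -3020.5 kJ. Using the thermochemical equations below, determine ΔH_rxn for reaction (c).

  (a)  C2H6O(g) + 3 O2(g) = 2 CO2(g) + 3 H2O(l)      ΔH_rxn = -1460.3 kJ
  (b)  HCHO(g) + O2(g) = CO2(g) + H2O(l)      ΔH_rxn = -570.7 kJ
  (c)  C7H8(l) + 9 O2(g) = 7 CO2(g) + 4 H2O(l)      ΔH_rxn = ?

(a) reversed: +1460.3 kJ
(b) as written: -570.7 kJ
(c) as written: contributes x
-3020.5 = (+1460.3) + (-570.7) + x
x = (-3020.5 − (+889.6)) / (1) = -3910.1 kJ

ΔH_rxn = -3910.1 kJ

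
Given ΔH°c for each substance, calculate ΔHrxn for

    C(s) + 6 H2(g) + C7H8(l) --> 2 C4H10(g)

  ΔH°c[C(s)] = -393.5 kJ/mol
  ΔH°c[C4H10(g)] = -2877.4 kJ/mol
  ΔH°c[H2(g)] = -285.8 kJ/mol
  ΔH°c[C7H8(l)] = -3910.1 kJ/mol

Using ΔH = Σ nΔHc°(reactants) − Σ nΔHc°(products):
= [1·(-393.5) + 6·(-285.8) + 1·(-3910.1)] − [2·(-2877.4)]
= -263.6 kJ/mol

ΔHrxn = -263.6 kJ/mol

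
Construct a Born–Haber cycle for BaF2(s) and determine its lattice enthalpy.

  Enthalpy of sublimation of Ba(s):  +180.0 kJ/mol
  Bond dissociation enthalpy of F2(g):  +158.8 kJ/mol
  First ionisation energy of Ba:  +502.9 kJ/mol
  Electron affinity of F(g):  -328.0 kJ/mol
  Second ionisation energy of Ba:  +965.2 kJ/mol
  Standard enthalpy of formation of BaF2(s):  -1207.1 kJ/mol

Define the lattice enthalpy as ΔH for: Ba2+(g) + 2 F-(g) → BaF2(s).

ΔHf° = 1·ΔHsub + 1·(ΣIE) + 1·D(F2) + 2·EA + U
-1207.1 = 1·(+180.0) + 1·(+1468.1) + 1·(+158.8) + 2·(-328.0) + U
U = -1207.1 − (+1150.9) = -2358.0 kJ/mol

U = -2358.0 kJ/mol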